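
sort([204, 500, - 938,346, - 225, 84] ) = [- 938 ,-225,84,204, 346,500]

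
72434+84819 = 157253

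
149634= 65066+84568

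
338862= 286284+52578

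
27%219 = 27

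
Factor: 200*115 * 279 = 6417000  =  2^3 * 3^2*5^3*23^1*31^1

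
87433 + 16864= 104297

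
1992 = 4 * 498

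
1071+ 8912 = 9983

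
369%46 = 1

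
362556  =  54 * 6714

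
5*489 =2445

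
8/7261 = 8/7261 = 0.00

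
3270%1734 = 1536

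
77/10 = 77/10 = 7.70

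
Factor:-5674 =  - 2^1*2837^1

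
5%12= 5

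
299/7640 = 299/7640 = 0.04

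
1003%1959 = 1003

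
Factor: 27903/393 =71^1 = 71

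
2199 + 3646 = 5845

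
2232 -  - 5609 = 7841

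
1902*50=95100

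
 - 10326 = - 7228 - 3098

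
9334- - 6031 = 15365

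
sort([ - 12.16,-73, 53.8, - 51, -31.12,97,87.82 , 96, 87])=[ - 73, - 51, - 31.12,-12.16,53.8,87, 87.82,96,97] 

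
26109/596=43+481/596 =43.81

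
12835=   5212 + 7623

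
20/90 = 2/9 = 0.22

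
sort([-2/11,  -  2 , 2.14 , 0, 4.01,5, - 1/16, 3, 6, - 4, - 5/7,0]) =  [ - 4, - 2,- 5/7, - 2/11, -1/16,  0, 0  ,  2.14, 3 , 4.01 , 5,  6]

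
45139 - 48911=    - 3772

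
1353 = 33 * 41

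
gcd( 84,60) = 12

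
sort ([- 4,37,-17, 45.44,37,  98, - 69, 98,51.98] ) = [ - 69,-17,-4, 37, 37,45.44,  51.98,  98, 98 ]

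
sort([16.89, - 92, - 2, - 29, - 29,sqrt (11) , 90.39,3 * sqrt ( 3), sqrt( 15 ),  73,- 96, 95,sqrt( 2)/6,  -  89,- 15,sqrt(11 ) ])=[ - 96,  -  92,- 89, - 29,  -  29,  -  15, - 2,sqrt( 2 ) /6, sqrt(11),sqrt( 11), sqrt( 15 ), 3 *sqrt( 3 ), 16.89, 73,90.39, 95]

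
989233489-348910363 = 640323126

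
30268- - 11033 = 41301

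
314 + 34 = 348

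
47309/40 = 1182 + 29/40 = 1182.72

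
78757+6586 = 85343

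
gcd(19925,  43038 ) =797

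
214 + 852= 1066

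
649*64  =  41536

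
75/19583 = 75/19583 = 0.00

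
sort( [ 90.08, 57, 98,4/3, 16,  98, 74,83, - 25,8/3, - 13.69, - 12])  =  [ - 25, - 13.69, - 12,4/3,8/3,16, 57, 74, 83,90.08,98 , 98] 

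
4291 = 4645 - 354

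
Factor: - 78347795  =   -5^1*15669559^1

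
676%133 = 11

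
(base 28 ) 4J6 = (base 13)1898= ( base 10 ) 3674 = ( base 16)e5a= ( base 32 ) 3IQ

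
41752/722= 20876/361  =  57.83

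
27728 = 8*3466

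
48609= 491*99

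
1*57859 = 57859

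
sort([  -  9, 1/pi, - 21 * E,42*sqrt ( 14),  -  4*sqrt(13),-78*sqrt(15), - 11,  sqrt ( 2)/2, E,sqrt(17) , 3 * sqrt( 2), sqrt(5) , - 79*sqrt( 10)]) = [ - 78 * sqrt( 15), - 79*sqrt(10 ), - 21*E,-4*sqrt (13),-11 , -9,1/pi , sqrt (2)/2 , sqrt( 5 ), E, sqrt( 17), 3*sqrt(2),  42*sqrt( 14)]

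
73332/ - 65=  -73332/65=-1128.18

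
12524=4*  3131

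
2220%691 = 147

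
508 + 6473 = 6981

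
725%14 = 11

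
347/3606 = 347/3606 = 0.10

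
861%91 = 42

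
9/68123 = 9/68123=0.00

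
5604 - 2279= 3325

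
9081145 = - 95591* (-95) 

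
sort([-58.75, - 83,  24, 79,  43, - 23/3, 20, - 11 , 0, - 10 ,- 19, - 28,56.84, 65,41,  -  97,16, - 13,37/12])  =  [ - 97, - 83, -58.75,-28, - 19, - 13, - 11, - 10,-23/3,0,  37/12, 16, 20, 24, 41,43, 56.84,65,79 ]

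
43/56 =43/56 = 0.77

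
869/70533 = 869/70533  =  0.01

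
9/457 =9/457 = 0.02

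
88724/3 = 29574+2/3=29574.67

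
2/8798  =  1/4399 =0.00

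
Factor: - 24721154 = -2^1*47^1*79^1*3329^1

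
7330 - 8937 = -1607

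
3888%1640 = 608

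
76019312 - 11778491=64240821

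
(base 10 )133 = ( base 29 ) 4h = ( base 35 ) 3S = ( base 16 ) 85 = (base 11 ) 111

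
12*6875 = 82500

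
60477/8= 60477/8= 7559.62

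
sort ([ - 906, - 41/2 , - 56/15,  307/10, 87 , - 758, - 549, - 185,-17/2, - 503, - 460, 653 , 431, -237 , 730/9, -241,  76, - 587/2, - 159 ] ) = [  -  906,- 758, - 549 , - 503, - 460, - 587/2 ,- 241, - 237, - 185, - 159, - 41/2, - 17/2 , - 56/15,  307/10, 76, 730/9, 87, 431,653]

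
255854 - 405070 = - 149216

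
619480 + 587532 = 1207012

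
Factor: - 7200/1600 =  - 2^( - 1)*3^2 =-9/2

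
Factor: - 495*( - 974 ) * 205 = 98836650 = 2^1*3^2 * 5^2*11^1*41^1*487^1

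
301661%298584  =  3077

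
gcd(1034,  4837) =1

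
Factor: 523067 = 163^1*3209^1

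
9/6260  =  9/6260=0.00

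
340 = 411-71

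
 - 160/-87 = 1 + 73/87 = 1.84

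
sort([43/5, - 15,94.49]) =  [- 15,43/5,94.49 ]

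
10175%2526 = 71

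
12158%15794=12158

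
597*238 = 142086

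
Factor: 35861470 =2^1*5^1*41^1*47^1*1861^1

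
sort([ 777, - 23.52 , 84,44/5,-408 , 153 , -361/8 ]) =[-408,-361/8 ,-23.52 , 44/5, 84,153, 777 ] 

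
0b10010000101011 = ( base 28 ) BMJ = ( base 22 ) J2J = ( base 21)kkj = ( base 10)9259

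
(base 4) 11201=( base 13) 212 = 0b101100001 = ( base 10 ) 353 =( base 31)BC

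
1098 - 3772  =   - 2674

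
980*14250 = 13965000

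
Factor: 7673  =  7673^1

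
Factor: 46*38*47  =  2^2*19^1 * 23^1*47^1  =  82156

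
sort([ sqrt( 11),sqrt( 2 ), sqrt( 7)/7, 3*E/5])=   [ sqrt (7) /7,sqrt( 2),3*E/5 , sqrt( 11)]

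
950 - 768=182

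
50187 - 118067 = -67880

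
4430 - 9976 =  - 5546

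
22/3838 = 11/1919 = 0.01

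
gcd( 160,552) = 8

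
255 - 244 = 11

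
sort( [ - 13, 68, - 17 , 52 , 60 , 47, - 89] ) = [ - 89, - 17,-13,  47 , 52, 60, 68 ]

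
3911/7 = 3911/7  =  558.71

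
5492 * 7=38444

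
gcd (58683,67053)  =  93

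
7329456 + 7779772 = 15109228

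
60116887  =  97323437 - 37206550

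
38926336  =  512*76028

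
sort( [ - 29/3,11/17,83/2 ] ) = [ - 29/3,11/17, 83/2]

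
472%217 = 38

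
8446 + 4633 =13079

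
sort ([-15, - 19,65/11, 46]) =[-19,-15,65/11, 46 ]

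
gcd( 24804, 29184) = 12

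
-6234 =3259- 9493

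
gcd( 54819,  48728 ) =6091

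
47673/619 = 77 + 10/619 = 77.02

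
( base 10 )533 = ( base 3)201202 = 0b1000010101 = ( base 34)fn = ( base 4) 20111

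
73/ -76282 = - 1+76209/76282 = -0.00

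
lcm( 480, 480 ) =480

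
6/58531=6/58531  =  0.00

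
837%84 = 81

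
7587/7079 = 1 +508/7079 = 1.07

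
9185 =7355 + 1830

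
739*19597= 14482183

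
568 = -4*( - 142)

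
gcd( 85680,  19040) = 9520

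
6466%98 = 96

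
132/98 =66/49 = 1.35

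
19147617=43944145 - 24796528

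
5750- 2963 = 2787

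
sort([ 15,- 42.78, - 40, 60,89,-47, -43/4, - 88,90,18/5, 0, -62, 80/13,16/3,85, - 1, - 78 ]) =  [ - 88 , - 78,  -  62, - 47, - 42.78, - 40, - 43/4 , - 1,0,18/5, 16/3 , 80/13,15, 60, 85,89, 90]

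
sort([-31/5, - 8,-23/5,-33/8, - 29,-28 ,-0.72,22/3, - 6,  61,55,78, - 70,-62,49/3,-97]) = [-97, - 70 , - 62, - 29, - 28,  -  8, - 31/5,-6, - 23/5, - 33/8,-0.72, 22/3,49/3,55, 61,78] 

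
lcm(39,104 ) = 312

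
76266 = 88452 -12186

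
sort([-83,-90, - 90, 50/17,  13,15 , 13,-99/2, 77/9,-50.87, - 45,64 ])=[ - 90, - 90, - 83,  -  50.87  , - 99/2,  -  45, 50/17, 77/9, 13, 13,15,64] 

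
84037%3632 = 501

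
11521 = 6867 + 4654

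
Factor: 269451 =3^2 * 7^2*13^1*47^1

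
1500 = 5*300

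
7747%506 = 157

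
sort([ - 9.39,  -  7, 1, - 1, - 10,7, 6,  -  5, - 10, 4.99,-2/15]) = [ - 10, - 10,-9.39 , - 7,-5, - 1, - 2/15, 1, 4.99,6, 7]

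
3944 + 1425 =5369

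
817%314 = 189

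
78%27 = 24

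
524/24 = 131/6 = 21.83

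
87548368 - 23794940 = 63753428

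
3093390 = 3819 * 810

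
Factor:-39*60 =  - 2340  =  - 2^2*3^2*5^1 * 13^1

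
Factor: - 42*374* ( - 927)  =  2^2 * 3^3*7^1* 11^1*17^1*  103^1=   14561316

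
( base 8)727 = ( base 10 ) 471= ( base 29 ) g7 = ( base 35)dg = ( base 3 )122110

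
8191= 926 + 7265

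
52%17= 1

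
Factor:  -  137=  - 137^1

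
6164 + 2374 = 8538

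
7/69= 7/69 =0.10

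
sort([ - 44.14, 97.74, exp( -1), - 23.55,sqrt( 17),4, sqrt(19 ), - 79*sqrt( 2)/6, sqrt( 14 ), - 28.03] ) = [ - 44.14,-28.03,-23.55,- 79*sqrt( 2)/6, exp(-1), sqrt(14 ), 4,sqrt(17 ),  sqrt( 19),97.74] 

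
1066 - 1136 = -70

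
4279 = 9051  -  4772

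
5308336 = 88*60322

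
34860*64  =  2231040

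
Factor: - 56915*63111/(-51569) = 3^1*5^1*7^( - 1)*53^( - 1)*109^1 * 139^( - 1 )*193^1* 11383^1  =  3591962565/51569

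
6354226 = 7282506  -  928280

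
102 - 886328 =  - 886226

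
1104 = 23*48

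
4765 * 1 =4765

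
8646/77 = 786/7=112.29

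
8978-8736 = 242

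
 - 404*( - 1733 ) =700132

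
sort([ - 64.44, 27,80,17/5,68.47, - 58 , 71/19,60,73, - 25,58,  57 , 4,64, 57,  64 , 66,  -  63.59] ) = [ - 64.44 , - 63.59 , -58, - 25, 17/5,71/19,4,27, 57,57,58,60, 64,64, 66, 68.47, 73, 80]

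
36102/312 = 115+ 37/52 = 115.71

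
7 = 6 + 1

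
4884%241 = 64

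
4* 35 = 140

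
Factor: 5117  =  7^1 *17^1*43^1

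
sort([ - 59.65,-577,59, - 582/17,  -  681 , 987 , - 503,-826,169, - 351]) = [ - 826, - 681,- 577, - 503, - 351, - 59.65,-582/17,59,169,  987 ]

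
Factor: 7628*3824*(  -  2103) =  - 61343399616 = -2^6*3^1  *239^1* 701^1*1907^1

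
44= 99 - 55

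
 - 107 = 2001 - 2108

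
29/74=29/74=0.39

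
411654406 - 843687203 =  - 432032797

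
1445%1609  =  1445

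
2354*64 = 150656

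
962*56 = 53872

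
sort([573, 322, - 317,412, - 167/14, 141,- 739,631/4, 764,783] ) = [-739, - 317, - 167/14,141, 631/4, 322, 412, 573,764, 783]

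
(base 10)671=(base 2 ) 1010011111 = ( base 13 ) 3C8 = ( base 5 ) 10141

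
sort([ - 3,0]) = [  -  3,  0]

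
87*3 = 261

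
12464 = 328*38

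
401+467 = 868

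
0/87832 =0 = 0.00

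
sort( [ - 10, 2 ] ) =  [ - 10,2 ] 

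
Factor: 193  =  193^1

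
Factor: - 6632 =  - 2^3*829^1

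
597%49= 9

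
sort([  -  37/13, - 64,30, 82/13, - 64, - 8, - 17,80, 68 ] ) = [-64, - 64, - 17, - 8, - 37/13,82/13,30, 68,80]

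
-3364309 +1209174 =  - 2155135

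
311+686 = 997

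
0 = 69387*0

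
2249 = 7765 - 5516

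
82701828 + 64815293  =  147517121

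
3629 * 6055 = 21973595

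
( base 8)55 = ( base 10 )45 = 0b101101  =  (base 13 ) 36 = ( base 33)1C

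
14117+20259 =34376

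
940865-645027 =295838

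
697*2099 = 1463003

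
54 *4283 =231282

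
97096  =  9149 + 87947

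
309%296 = 13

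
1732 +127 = 1859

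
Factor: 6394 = 2^1*23^1 * 139^1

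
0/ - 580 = 0/1 = - 0.00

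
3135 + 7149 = 10284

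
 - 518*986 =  - 510748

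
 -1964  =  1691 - 3655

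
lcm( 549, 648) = 39528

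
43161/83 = 520+1/83=520.01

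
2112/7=301 + 5/7 = 301.71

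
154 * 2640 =406560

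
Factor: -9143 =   -  41^1*223^1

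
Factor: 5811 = 3^1*13^1*149^1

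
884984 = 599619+285365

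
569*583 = 331727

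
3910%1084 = 658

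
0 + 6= 6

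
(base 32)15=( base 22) 1F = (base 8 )45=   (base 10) 37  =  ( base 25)1C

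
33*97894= 3230502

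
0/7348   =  0  =  0.00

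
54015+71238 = 125253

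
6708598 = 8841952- 2133354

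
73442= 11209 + 62233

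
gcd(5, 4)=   1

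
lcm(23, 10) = 230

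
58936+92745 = 151681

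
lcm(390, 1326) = 6630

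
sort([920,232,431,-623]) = [ - 623,  232,431, 920]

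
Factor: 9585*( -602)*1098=  -  6335646660= - 2^2* 3^5*5^1*7^1 * 43^1*61^1* 71^1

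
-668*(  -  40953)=27356604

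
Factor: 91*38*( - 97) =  -2^1*7^1*13^1*19^1*97^1 = - 335426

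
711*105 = 74655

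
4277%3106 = 1171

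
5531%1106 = 1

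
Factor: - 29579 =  - 11^1*2689^1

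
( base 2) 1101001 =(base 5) 410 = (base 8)151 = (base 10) 105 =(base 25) 45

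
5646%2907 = 2739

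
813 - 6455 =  - 5642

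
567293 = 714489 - 147196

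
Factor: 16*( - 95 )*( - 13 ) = 2^4*5^1*13^1*19^1 = 19760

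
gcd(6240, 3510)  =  390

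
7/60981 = 7/60981= 0.00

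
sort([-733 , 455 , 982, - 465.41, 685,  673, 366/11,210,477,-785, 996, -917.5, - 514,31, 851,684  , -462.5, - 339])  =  [ - 917.5,-785,-733, - 514,-465.41,-462.5,-339,31,  366/11,210, 455,  477, 673, 684, 685, 851,982, 996]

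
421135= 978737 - 557602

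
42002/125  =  336 + 2/125 = 336.02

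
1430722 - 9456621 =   -  8025899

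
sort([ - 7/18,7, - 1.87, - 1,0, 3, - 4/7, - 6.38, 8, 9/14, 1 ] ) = [-6.38 ,-1.87, - 1 ,  -  4/7,-7/18, 0,  9/14, 1,3,7, 8]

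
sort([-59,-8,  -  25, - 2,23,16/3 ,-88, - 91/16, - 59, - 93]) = [-93,-88, - 59 , - 59, - 25 ,  -  8, - 91/16, - 2,16/3, 23] 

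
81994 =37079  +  44915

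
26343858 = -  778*(  -  33861)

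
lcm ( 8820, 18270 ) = 255780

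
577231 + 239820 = 817051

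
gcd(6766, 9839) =1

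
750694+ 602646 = 1353340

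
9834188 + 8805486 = 18639674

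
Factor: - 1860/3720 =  - 2^(-1 )= - 1/2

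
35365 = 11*3215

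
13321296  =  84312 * 158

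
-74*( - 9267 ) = 685758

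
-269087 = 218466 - 487553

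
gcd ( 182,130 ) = 26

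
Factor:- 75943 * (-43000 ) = 2^3 * 5^3 * 7^1 * 19^1*43^1*571^1 = 3265549000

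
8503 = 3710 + 4793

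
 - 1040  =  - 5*208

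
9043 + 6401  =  15444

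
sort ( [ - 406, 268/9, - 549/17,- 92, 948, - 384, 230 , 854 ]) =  [  -  406, - 384,-92, - 549/17, 268/9 , 230,  854,948 ] 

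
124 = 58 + 66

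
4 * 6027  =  24108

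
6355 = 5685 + 670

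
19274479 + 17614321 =36888800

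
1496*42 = 62832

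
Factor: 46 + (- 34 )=2^2*3^1 = 12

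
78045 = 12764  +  65281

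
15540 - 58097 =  - 42557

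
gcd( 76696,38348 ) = 38348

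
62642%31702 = 30940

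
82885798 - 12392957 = 70492841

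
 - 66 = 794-860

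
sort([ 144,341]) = [144, 341]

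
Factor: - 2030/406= -5 =- 5^1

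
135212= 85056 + 50156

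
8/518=4/259= 0.02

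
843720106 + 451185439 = 1294905545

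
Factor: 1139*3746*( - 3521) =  - 2^1*7^1*17^1*67^1*503^1 * 1873^1 = - 15023029574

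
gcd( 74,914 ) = 2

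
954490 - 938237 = 16253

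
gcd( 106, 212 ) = 106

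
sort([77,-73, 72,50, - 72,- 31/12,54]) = [ - 73, - 72, -31/12, 50 , 54, 72, 77 ] 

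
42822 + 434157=476979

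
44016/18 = 2445 +1/3 = 2445.33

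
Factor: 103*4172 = 2^2*7^1*103^1 *149^1=429716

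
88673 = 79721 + 8952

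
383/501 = 383/501=0.76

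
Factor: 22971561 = 3^1*37^1*206951^1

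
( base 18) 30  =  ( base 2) 110110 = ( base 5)204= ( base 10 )54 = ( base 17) 33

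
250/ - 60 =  - 5 + 5/6 = - 4.17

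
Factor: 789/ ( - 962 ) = -2^(-1)*3^1*13^( - 1) *37^(-1) * 263^1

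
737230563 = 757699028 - 20468465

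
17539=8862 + 8677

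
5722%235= 82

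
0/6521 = 0 = 0.00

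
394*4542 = 1789548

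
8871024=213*41648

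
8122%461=285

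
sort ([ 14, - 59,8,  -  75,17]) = [ - 75, - 59, 8,14,17 ] 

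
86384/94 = 918 + 46/47  =  918.98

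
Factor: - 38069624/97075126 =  - 19034812/48537563 = -2^2 * 41^(  -  1) * 47^1 * 103^1*983^1*1183843^( - 1) 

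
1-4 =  -3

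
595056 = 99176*6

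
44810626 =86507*518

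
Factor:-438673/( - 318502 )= 449/326=2^( - 1 )*163^(- 1) *449^1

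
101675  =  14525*7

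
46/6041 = 46/6041 = 0.01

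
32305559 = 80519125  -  48213566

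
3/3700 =3/3700  =  0.00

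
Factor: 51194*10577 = 2^1*7^1*11^1*13^1*179^1*1511^1 = 541478938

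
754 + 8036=8790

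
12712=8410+4302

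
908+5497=6405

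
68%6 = 2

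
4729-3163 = 1566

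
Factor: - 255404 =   -  2^2*67^1 * 953^1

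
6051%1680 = 1011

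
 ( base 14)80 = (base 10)112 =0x70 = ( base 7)220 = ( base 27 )44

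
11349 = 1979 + 9370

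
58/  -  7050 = -1 + 3496/3525 = - 0.01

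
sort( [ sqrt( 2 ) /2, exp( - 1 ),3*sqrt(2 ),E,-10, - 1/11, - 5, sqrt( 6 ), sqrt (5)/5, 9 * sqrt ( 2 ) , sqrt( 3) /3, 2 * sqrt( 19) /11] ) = [ - 10, - 5,  -  1/11,exp( - 1), sqrt( 5)/5, sqrt( 3)/3,sqrt( 2) /2, 2*sqrt (19 )/11, sqrt(6),E,3*sqrt(2),9  *  sqrt(2 ) ]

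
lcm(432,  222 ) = 15984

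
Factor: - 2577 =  - 3^1*859^1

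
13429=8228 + 5201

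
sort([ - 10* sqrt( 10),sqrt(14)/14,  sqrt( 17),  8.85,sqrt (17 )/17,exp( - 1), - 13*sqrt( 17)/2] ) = [ - 10*sqrt(10), - 13  *sqrt( 17)/2, sqrt( 17)/17, sqrt( 14)/14, exp(-1), sqrt(17) , 8.85 ] 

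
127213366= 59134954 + 68078412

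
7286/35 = 208+6/35 = 208.17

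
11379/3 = 3793 = 3793.00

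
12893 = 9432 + 3461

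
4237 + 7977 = 12214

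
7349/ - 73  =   - 7349/73 = - 100.67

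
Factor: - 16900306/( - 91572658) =53^(-1)*191^( - 1)*4523^ (-1 )  *8450153^1= 8450153/45786329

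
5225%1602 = 419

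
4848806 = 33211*146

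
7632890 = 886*8615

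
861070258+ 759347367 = 1620417625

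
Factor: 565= 5^1*113^1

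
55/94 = 55/94 = 0.59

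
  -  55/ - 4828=55/4828 =0.01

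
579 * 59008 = 34165632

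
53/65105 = 53/65105 = 0.00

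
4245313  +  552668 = 4797981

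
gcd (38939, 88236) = 1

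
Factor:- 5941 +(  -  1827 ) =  - 7768  =  -  2^3*971^1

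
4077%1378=1321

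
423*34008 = 14385384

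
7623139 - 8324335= - 701196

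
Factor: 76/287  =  2^2 * 7^ ( - 1)*19^1*41^( - 1 ) 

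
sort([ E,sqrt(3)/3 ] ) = [sqrt( 3) /3 , E]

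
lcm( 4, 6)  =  12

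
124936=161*776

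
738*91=67158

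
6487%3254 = 3233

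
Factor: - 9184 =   -  2^5*7^1*41^1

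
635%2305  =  635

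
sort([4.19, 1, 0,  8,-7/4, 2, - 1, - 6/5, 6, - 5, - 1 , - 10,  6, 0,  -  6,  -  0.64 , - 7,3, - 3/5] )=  [ - 10, - 7,  -  6,-5, - 7/4,-6/5, - 1 , - 1, - 0.64, - 3/5, 0, 0, 1, 2, 3, 4.19, 6,6, 8]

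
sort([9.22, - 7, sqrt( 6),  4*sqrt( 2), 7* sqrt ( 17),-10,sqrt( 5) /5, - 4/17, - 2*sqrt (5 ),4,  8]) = [ - 10,  -  7, - 2*sqrt( 5 ),-4/17,sqrt ( 5) /5,  sqrt( 6 ),  4,4 * sqrt(2), 8,  9.22,7 *sqrt ( 17 )]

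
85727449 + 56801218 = 142528667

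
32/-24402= - 1 + 12185/12201 = - 0.00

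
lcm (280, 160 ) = 1120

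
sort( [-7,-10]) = [ - 10,  -  7 ]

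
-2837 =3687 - 6524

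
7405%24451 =7405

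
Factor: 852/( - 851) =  - 2^2*3^1 * 23^( - 1)*37^(-1) * 71^1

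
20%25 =20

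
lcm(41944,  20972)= 41944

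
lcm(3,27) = 27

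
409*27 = 11043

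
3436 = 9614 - 6178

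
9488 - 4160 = 5328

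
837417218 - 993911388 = -156494170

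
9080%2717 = 929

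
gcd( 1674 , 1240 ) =62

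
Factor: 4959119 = 11^1*450829^1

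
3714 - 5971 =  - 2257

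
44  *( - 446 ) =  - 19624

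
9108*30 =273240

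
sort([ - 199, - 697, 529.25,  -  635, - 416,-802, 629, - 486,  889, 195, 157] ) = [  -  802, - 697, - 635, - 486, - 416, - 199,  157 , 195, 529.25,629,  889 ] 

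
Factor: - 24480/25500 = -24/25 = -2^3*3^1*5^(  -  2)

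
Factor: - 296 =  - 2^3*37^1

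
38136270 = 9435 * 4042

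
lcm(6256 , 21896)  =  43792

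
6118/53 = 115 + 23/53  =  115.43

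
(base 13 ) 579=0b1110110001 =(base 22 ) 1KL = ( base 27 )180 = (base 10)945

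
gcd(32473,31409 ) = 7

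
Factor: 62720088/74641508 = 15680022/18660377 =2^1 * 3^1*223^1*11719^1*18660377^( - 1 ) 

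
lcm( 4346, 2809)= 230338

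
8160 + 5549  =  13709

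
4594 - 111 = 4483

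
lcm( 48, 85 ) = 4080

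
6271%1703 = 1162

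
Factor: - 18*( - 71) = 2^1*3^2*71^1= 1278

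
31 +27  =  58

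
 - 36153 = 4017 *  (  -  9)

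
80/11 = 7 + 3/11 = 7.27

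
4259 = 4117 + 142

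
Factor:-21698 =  - 2^1  *  19^1 * 571^1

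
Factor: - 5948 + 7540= 1592 = 2^3 *199^1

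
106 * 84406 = 8947036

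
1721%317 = 136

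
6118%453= 229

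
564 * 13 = 7332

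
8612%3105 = 2402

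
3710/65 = 742/13=57.08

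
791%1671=791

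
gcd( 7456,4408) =8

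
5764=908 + 4856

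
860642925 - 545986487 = 314656438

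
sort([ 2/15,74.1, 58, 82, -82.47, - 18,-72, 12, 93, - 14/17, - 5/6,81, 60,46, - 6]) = [ - 82.47, - 72, - 18, - 6,  -  5/6 , - 14/17,2/15,12,46,58,60,74.1,81,82,93 ] 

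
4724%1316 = 776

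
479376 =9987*48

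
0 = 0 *1591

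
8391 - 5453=2938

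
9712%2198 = 920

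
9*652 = 5868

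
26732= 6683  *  4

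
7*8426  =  58982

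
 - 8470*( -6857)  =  58078790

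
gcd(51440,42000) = 80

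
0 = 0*70600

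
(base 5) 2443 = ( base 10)373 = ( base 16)175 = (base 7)1042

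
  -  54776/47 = -1166 + 26/47 =-1165.45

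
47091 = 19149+27942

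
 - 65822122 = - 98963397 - -33141275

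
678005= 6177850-5499845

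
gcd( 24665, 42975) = 5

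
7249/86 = 84  +  25/86 = 84.29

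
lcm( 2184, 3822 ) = 15288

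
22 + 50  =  72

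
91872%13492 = 10920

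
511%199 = 113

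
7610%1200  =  410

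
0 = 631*0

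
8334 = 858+7476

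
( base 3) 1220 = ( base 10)51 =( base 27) 1o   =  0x33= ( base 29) 1m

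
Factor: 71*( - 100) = - 7100 = -2^2 * 5^2*71^1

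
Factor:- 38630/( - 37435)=2^1*  3863^1*7487^ ( - 1 )=7726/7487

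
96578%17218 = 10488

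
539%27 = 26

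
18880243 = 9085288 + 9794955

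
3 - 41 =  - 38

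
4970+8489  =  13459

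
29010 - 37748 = -8738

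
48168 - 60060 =-11892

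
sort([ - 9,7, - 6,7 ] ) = [ - 9, - 6,7,7 ]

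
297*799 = 237303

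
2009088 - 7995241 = -5986153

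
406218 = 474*857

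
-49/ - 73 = 49/73   =  0.67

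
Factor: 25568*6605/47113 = 168876640/47113 = 2^5*5^1 *11^(-1 )*17^1*47^1 *1321^1*4283^(  -  1)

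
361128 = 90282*4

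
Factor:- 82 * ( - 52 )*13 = 55432  =  2^3*13^2*41^1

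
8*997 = 7976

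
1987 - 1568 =419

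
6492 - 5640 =852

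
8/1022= 4/511 =0.01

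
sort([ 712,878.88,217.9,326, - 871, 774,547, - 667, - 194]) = [ -871, - 667, - 194,  217.9  ,  326,547,712, 774, 878.88 ] 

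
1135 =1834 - 699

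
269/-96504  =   - 269/96504= - 0.00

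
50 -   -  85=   135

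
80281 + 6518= 86799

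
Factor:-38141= - 43^1*887^1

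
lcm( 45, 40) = 360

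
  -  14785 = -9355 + - 5430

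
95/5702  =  95/5702 =0.02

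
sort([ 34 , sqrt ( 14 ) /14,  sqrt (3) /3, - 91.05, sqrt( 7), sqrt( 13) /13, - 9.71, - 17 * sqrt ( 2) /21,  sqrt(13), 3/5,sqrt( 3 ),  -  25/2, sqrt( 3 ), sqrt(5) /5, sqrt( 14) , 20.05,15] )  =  [-91.05, - 25/2,-9.71, - 17*sqrt( 2)/21,sqrt( 14)/14,sqrt( 13) /13,sqrt( 5) /5,sqrt (3)/3,3/5,sqrt( 3 ),  sqrt( 3 ),sqrt( 7),  sqrt (13),sqrt(14), 15, 20.05,34 ] 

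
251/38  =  251/38 = 6.61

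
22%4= 2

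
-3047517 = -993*3069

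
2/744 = 1/372 = 0.00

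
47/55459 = 47/55459 = 0.00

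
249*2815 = 700935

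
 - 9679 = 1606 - 11285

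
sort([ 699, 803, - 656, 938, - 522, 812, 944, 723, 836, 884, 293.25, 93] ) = [-656, - 522 , 93, 293.25,  699 , 723,803,812, 836,884, 938, 944]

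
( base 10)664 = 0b1010011000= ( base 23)15K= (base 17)251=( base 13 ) 3c1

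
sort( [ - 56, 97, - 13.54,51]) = [ - 56, - 13.54, 51,97]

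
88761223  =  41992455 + 46768768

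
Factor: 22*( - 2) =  - 44  =  -2^2 * 11^1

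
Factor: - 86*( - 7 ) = 602 =2^1* 7^1 * 43^1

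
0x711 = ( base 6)12213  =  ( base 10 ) 1809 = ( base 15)809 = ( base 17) 647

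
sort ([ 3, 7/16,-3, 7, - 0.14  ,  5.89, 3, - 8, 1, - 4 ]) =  [ - 8, - 4,-3, - 0.14,7/16,  1,3, 3, 5.89,7]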